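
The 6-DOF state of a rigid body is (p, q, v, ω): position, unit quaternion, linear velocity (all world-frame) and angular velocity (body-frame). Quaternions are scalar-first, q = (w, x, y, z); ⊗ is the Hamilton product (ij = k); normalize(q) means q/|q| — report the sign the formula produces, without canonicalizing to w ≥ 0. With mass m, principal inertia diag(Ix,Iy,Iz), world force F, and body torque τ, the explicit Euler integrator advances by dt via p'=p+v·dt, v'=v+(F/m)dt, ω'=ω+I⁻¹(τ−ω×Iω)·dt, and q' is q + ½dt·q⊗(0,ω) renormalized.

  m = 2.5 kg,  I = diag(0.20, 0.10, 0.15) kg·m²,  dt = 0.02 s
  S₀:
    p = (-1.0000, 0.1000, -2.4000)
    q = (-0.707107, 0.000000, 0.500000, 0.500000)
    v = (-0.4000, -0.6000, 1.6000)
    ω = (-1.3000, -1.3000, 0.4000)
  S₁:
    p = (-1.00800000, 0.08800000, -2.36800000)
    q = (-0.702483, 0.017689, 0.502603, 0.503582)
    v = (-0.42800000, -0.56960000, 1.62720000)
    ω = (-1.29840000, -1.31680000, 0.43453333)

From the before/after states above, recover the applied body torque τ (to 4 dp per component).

Δω = ω₁−ω₀ = (0.00160000, -0.01680000, 0.03453333)
τ = I·(Δω/dt) + ω₀×(Iω₀) = (-0.0100, -0.1100, 0.0900)

τ = (-0.0100, -0.1100, 0.0900)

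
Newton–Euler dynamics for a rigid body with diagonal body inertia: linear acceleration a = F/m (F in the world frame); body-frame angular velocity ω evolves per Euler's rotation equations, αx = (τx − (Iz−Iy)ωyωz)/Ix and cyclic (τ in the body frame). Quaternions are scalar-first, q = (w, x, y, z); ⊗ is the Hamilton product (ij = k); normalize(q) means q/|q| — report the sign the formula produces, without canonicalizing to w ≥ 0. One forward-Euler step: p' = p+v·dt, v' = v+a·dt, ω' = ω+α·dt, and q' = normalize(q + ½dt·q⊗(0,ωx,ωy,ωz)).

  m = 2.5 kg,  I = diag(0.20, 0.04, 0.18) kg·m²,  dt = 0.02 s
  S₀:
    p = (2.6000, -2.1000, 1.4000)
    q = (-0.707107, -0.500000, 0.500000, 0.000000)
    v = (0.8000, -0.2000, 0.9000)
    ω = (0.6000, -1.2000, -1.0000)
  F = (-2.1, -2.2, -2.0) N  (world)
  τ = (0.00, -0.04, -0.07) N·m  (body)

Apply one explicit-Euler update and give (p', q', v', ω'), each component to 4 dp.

ω×(Iω) gyroscopic = (0.1680, -0.0120, 0.1152)
(τ − ω×Iω)/I = (-0.8400, -0.7000, -1.0289)
new body rate ω' = (0.5832, -1.2140, -1.0206)
Hamilton product q⊗(0,ω) = (0.9000000, -0.9242642, 0.3485284, 1.0071070)
q' = normalize(q + ½dt·q⊗(0,ω)) = (-0.6980, -0.5092, 0.5034, 0.0101)
a = (-0.8400, -0.8800, -0.8000)
new position p' = (2.6160, -2.1040, 1.4180)
v + (F/m)dt = (0.7832, -0.2176, 0.8840)

p' = (2.6160, -2.1040, 1.4180)
q' = (-0.6980, -0.5092, 0.5034, 0.0101)
v' = (0.7832, -0.2176, 0.8840)
ω' = (0.5832, -1.2140, -1.0206)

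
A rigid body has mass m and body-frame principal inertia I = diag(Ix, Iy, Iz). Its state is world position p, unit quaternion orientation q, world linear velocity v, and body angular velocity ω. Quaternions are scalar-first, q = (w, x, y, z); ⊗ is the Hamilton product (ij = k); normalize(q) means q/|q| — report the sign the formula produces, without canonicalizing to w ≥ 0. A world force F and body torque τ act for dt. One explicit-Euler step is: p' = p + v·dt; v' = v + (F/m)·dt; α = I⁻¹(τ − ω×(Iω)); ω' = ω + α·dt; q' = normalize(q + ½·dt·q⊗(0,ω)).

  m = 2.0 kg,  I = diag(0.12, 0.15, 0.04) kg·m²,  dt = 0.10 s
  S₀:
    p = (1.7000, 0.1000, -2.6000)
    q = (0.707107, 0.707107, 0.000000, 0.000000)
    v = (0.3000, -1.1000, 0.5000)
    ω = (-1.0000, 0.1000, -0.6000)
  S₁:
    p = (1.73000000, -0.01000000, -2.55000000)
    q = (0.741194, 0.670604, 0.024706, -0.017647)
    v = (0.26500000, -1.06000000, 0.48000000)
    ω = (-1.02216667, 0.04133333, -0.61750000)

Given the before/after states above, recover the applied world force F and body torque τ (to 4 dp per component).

F = (-0.7000, 0.8000, -0.4000)
τ = (-0.0200, -0.0400, -0.0100)

rate change Δω = (-0.02216667, -0.05866667, -0.01750000)
gyro term ω₀×Iω₀ = (0.0066, 0.0480, -0.0030)
I·α + gyro = (-0.0200, -0.0400, -0.0100)
velocity change Δv = (-0.03500000, 0.04000000, -0.02000000)
F = m·Δv/dt = (-0.7000, 0.8000, -0.4000)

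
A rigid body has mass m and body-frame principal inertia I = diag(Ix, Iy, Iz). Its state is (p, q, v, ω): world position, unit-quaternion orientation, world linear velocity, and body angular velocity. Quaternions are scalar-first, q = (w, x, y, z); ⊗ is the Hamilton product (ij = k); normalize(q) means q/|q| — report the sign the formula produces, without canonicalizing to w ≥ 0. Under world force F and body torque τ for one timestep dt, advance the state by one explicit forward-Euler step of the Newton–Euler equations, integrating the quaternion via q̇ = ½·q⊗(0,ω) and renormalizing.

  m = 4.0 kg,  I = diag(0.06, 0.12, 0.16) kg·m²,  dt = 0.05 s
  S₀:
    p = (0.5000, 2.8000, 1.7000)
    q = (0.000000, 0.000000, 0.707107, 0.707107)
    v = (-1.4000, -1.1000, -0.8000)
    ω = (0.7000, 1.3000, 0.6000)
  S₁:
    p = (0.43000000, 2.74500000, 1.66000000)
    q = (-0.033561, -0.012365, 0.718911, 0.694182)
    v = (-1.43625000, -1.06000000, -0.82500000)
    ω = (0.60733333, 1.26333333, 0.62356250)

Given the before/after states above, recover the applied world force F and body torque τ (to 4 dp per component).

velocity change Δv = (-0.03625000, 0.04000000, -0.02500000)
applied force F = (-2.9000, 3.2000, -2.0000)
Δω = ω₁−ω₀ = (-0.09266667, -0.03666667, 0.02356250)
gyro term ω₀×Iω₀ = (0.0312, -0.0420, 0.0546)
τ = I·(Δω/dt) + ω₀×(Iω₀) = (-0.0800, -0.1300, 0.1300)

F = (-2.9000, 3.2000, -2.0000)
τ = (-0.0800, -0.1300, 0.1300)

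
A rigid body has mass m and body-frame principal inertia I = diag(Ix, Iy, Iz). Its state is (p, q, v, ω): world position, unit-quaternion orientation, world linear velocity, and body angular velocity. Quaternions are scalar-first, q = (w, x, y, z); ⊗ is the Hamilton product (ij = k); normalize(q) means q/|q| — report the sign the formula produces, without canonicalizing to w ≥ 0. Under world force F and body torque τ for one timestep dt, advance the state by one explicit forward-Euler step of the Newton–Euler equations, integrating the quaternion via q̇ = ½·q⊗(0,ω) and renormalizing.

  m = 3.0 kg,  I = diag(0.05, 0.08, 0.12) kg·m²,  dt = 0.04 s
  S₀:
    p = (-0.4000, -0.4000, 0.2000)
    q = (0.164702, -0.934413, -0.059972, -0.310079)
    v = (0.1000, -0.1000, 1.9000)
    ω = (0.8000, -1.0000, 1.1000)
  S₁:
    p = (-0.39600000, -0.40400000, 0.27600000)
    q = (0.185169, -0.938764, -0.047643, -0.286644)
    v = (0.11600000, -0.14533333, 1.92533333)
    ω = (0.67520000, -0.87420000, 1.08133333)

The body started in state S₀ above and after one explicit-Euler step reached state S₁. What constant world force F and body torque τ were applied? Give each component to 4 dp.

Δv = v₁−v₀ = (0.01600000, -0.04533333, 0.02533333)
applied force F = (1.2000, -3.4000, 1.9000)
ω₁ − ω₀ = (-0.12480000, 0.12580000, -0.01866667)
precession coupling = (-0.0440, -0.0616, -0.0240)
applied torque τ = (-0.2000, 0.1900, -0.0800)

F = (1.2000, -3.4000, 1.9000)
τ = (-0.2000, 0.1900, -0.0800)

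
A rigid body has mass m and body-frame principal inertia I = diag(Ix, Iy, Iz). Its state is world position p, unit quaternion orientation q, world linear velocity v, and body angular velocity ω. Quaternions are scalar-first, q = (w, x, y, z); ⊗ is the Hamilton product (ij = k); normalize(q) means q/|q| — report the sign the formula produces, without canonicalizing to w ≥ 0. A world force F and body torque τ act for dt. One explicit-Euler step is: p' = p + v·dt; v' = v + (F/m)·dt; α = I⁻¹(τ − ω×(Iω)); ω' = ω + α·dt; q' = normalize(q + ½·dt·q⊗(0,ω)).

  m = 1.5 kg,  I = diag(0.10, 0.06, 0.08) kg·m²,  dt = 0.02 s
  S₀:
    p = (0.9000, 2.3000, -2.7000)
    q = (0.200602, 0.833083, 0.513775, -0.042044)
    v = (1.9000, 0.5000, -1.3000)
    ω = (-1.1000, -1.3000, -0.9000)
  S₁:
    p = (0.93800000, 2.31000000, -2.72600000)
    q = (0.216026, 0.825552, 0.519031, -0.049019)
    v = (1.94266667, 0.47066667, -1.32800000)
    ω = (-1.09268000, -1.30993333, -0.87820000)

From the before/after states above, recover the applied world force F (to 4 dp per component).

v₁ − v₀ = (0.04266667, -0.02933333, -0.02800000)
F = m·Δv/dt = (3.2000, -2.2000, -2.1000)

F = (3.2000, -2.2000, -2.1000)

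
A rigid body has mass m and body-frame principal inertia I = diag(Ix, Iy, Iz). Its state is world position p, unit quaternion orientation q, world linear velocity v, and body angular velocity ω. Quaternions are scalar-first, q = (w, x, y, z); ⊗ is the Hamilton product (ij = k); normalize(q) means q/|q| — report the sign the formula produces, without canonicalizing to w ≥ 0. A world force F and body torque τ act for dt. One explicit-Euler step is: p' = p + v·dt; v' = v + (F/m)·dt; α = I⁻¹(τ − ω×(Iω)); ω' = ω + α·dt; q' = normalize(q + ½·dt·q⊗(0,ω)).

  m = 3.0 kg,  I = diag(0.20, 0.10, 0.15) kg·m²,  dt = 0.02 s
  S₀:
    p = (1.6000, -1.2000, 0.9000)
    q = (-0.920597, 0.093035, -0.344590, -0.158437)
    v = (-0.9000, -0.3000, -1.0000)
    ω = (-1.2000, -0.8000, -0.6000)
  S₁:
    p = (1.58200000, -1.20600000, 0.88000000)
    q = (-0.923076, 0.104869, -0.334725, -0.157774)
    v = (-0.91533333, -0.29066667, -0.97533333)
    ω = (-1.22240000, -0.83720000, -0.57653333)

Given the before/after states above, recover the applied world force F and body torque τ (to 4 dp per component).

velocity change Δv = (-0.01533333, 0.00933333, 0.02466667)
applied force F = (-2.3000, 1.4000, 3.7000)
rate change Δω = (-0.02240000, -0.03720000, 0.02346667)
τ = I·(Δω/dt) + ω₀×(Iω₀) = (-0.2000, -0.1500, 0.0800)

F = (-2.3000, 1.4000, 3.7000)
τ = (-0.2000, -0.1500, 0.0800)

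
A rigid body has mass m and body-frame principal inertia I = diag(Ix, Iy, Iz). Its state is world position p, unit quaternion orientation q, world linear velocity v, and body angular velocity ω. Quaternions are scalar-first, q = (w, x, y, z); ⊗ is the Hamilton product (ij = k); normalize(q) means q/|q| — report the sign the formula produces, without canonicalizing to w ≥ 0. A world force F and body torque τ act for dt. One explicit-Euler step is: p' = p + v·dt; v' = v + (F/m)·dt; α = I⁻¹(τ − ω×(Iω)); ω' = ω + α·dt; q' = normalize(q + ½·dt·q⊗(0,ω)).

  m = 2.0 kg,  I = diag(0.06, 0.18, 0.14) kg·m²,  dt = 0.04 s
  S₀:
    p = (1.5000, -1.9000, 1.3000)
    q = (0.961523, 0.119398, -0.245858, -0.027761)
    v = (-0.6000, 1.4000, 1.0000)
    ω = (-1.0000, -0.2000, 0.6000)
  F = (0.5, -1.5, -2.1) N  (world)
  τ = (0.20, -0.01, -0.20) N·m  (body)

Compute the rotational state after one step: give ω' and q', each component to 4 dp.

angular accel α = (3.2533, -0.3222, -1.6000)
new body rate ω' = (-0.8699, -0.2129, 0.5360)
Hamilton product q⊗(0,ω) = (0.0868830, -1.1145900, -0.2361824, 0.3071762)
updated quaternion q' = (0.9630, 0.0971, -0.2505, -0.0216)

ω' = (-0.8699, -0.2129, 0.5360)
q' = (0.9630, 0.0971, -0.2505, -0.0216)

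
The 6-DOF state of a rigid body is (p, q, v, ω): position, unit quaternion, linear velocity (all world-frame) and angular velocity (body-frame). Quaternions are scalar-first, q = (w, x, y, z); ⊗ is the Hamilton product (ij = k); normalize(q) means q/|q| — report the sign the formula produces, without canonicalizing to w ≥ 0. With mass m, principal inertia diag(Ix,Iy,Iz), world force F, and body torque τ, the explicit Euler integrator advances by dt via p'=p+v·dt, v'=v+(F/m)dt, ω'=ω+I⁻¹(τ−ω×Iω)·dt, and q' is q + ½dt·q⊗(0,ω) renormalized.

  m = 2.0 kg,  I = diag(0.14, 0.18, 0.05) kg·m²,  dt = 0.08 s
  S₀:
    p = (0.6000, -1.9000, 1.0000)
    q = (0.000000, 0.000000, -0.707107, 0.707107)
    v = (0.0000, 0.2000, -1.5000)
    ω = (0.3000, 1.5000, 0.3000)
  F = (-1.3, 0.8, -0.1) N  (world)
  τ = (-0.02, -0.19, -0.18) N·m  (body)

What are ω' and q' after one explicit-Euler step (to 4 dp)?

ω' = (0.3220, 1.4120, -0.0168)
q' = (0.0339, -0.0508, -0.6973, 0.7142)

gyro term ω×Iω = (-0.0585, 0.0081, 0.0180)
angular accel α = (0.2750, -1.1006, -3.9600)
ω + α·dt = (0.3220, 1.4120, -0.0168)
2q̇ = q⊗(0,ω) = (0.8485284, -1.2727926, 0.2121321, 0.2121321)
q' = normalize(q + ½dt·q⊗(0,ω)) = (0.0339, -0.0508, -0.6973, 0.7142)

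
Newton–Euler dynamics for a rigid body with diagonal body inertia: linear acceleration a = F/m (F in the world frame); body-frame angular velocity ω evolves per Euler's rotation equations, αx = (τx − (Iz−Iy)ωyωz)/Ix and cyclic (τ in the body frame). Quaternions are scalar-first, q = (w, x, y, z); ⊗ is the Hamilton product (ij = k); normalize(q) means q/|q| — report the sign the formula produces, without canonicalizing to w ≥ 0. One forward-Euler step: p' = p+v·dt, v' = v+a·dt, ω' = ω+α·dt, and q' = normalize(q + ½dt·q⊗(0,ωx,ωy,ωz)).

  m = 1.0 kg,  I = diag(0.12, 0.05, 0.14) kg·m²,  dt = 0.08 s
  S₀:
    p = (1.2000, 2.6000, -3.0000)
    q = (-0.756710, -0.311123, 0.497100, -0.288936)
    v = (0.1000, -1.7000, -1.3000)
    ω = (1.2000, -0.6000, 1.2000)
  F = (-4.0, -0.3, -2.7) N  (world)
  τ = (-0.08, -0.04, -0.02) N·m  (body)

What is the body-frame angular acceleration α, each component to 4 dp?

ω×(Iω) gyroscopic = (-0.0648, -0.0288, 0.0504)
(τ − ω×Iω)/I = (-0.1267, -0.2240, -0.5029)

α = (-0.1267, -0.2240, -0.5029)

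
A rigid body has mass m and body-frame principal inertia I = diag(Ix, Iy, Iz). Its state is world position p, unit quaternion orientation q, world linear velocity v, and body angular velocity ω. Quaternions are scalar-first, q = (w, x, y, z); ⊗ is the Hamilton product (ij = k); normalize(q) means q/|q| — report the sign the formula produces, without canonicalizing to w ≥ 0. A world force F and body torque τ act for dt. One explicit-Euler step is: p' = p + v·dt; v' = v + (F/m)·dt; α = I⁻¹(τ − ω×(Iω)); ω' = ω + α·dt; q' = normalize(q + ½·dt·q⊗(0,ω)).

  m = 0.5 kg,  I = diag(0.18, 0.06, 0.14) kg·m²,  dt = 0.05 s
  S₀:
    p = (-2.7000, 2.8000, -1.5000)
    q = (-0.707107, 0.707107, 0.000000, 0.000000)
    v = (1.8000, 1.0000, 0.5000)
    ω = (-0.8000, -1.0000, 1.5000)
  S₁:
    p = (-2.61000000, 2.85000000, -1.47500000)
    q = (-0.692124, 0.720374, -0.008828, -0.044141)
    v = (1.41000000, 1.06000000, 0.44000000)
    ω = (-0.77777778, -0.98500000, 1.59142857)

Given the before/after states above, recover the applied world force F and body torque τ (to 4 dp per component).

rate change Δω = (0.02222222, 0.01500000, 0.09142857)
ω₀×(Iω₀) = (-0.1200, -0.0480, -0.0960)
I·α + gyro = (-0.0400, -0.0300, 0.1600)
velocity change Δv = (-0.39000000, 0.06000000, -0.06000000)
applied force F = (-3.9000, 0.6000, -0.6000)

F = (-3.9000, 0.6000, -0.6000)
τ = (-0.0400, -0.0300, 0.1600)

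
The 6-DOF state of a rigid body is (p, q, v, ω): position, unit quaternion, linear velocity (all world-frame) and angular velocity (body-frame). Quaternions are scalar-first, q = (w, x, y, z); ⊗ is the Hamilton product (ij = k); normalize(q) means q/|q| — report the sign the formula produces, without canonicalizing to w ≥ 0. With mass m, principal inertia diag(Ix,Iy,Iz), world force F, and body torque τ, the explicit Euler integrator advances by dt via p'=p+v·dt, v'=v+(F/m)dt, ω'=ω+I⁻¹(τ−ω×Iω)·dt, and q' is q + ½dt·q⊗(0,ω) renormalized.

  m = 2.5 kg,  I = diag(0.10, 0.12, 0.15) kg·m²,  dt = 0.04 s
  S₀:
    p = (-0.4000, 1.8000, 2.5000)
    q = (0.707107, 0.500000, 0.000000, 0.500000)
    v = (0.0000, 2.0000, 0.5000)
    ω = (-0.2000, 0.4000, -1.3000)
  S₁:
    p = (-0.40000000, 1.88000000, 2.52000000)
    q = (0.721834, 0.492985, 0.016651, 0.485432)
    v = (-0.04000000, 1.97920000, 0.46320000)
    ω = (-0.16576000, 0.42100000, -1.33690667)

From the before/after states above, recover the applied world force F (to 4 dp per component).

F = (-2.5000, -1.3000, -2.3000)

v₁ − v₀ = (-0.04000000, -0.02080000, -0.03680000)
applied force F = (-2.5000, -1.3000, -2.3000)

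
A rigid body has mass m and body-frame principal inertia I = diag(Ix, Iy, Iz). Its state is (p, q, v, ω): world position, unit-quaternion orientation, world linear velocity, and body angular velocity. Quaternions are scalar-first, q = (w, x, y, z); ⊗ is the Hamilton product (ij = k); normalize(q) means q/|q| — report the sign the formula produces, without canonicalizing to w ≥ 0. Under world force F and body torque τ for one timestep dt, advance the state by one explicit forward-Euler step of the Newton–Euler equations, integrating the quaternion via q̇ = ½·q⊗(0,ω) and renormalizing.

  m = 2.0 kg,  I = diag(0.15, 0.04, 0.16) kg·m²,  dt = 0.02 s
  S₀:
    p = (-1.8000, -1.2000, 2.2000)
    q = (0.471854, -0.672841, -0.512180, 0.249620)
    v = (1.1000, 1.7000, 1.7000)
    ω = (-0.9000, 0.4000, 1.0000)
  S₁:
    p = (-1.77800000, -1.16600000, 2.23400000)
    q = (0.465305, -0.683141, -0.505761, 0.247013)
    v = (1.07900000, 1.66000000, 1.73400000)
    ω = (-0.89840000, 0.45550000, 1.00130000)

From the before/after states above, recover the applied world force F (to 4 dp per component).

F = (-2.1000, -4.0000, 3.4000)

v₁ − v₀ = (-0.02100000, -0.04000000, 0.03400000)
F = m·Δv/dt = (-2.1000, -4.0000, 3.4000)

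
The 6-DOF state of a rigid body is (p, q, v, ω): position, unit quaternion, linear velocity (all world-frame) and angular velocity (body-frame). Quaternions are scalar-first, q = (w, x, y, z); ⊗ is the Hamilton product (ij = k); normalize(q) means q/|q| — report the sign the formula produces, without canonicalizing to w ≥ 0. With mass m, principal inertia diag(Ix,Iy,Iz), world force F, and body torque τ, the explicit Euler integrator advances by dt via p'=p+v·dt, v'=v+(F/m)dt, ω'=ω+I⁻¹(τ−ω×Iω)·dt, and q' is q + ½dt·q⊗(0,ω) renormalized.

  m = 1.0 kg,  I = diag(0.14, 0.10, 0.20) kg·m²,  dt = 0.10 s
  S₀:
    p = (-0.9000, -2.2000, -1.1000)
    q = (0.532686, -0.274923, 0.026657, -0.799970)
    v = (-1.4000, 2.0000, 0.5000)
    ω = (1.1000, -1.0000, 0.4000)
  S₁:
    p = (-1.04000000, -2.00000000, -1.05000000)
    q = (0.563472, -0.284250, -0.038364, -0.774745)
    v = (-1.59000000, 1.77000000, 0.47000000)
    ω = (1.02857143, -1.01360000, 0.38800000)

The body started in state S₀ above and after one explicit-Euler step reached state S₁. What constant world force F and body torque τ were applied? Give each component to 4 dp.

velocity change Δv = (-0.19000000, -0.23000000, -0.03000000)
F = m·Δv/dt = (-1.9000, -2.3000, -0.3000)
rate change Δω = (-0.07142857, -0.01360000, -0.01200000)
gyro term ω₀×Iω₀ = (-0.0400, -0.0264, 0.0440)
I·α + gyro = (-0.1400, -0.0400, 0.0200)

F = (-1.9000, -2.3000, -0.3000)
τ = (-0.1400, -0.0400, 0.0200)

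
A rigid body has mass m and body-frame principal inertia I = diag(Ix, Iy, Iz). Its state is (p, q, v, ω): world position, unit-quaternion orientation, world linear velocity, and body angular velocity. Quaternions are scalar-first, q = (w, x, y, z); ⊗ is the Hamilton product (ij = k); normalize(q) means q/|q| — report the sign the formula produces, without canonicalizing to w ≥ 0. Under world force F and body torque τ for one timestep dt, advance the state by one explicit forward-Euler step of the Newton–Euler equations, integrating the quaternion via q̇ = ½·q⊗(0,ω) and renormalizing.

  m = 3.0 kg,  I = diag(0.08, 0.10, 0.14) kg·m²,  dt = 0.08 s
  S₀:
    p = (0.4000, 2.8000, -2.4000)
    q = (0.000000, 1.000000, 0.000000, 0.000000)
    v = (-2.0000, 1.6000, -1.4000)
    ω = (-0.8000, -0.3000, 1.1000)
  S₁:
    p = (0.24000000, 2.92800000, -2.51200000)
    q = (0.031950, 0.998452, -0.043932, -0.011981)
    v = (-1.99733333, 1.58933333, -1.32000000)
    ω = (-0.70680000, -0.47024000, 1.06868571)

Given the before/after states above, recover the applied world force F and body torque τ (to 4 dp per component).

F = (0.1000, -0.4000, 3.0000)
τ = (0.0800, -0.1600, -0.0500)

ω₁ − ω₀ = (0.09320000, -0.17024000, -0.03131429)
gyro term ω₀×Iω₀ = (-0.0132, 0.0528, 0.0048)
τ = I·(Δω/dt) + ω₀×(Iω₀) = (0.0800, -0.1600, -0.0500)
Δv = v₁−v₀ = (0.00266667, -0.01066667, 0.08000000)
m·(v₁−v₀)/dt = (0.1000, -0.4000, 3.0000)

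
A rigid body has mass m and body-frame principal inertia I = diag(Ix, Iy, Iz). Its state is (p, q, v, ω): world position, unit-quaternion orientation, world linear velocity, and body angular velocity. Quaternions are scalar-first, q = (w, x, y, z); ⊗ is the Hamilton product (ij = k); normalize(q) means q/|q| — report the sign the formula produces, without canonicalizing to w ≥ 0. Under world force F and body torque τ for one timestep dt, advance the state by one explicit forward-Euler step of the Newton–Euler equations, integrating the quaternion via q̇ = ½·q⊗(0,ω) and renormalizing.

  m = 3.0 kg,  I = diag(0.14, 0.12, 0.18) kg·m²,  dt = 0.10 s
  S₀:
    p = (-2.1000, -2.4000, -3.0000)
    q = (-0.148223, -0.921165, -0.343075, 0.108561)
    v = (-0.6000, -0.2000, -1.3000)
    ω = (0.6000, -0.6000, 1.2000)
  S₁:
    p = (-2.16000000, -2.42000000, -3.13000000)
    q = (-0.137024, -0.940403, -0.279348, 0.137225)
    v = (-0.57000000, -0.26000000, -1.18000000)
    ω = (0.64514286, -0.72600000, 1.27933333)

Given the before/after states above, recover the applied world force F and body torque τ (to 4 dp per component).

ω₁ − ω₀ = (0.04514286, -0.12600000, 0.07933333)
gyro term ω₀×Iω₀ = (-0.0432, -0.0288, 0.0072)
I·α + gyro = (0.0200, -0.1800, 0.1500)
velocity change Δv = (0.03000000, -0.06000000, 0.12000000)
m·(v₁−v₀)/dt = (0.9000, -1.8000, 3.6000)

F = (0.9000, -1.8000, 3.6000)
τ = (0.0200, -0.1800, 0.1500)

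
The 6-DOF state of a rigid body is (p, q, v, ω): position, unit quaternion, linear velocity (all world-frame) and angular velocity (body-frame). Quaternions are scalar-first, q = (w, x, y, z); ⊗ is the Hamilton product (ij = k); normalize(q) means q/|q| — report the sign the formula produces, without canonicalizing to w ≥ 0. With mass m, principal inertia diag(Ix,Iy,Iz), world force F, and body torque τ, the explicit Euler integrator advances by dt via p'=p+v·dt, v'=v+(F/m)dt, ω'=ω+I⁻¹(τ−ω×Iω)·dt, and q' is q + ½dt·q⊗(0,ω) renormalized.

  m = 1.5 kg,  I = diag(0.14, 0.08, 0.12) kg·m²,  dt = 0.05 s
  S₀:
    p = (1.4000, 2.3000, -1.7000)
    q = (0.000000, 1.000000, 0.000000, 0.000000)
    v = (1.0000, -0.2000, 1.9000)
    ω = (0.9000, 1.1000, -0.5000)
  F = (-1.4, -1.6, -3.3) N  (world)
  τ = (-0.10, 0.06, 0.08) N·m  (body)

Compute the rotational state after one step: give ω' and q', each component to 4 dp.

ω' = (0.8721, 1.1431, -0.4419)
q' = (-0.0225, 0.9993, 0.0125, 0.0275)

ω×(Iω) gyroscopic = (-0.0220, -0.0090, -0.0594)
(τ − ω×Iω)/I = (-0.5571, 0.8625, 1.1617)
ω + α·dt = (0.8721, 1.1431, -0.4419)
q⊗(0,ω) = (-0.9000000, 0.0000000, 0.5000000, 1.1000000)
updated quaternion q' = (-0.0225, 0.9993, 0.0125, 0.0275)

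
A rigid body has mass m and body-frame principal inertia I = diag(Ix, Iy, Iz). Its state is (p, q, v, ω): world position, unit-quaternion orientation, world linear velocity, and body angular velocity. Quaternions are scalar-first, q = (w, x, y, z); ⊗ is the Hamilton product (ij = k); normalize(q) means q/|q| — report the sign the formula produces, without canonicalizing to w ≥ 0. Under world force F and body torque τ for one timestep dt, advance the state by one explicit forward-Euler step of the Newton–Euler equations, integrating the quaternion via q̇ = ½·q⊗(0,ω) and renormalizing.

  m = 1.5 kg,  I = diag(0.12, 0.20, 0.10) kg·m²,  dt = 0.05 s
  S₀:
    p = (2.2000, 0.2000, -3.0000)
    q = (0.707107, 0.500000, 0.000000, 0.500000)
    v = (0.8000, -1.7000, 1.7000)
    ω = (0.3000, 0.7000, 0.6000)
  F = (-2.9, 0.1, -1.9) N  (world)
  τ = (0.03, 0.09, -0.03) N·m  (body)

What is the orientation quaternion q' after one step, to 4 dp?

q' = (0.6957, 0.4964, 0.0086, 0.5192)

q⊗(0,ω) = (-0.4500000, -0.1378679, 0.3449749, 0.7742642)
q' = normalize(q + ½dt·q⊗(0,ω)) = (0.6957, 0.4964, 0.0086, 0.5192)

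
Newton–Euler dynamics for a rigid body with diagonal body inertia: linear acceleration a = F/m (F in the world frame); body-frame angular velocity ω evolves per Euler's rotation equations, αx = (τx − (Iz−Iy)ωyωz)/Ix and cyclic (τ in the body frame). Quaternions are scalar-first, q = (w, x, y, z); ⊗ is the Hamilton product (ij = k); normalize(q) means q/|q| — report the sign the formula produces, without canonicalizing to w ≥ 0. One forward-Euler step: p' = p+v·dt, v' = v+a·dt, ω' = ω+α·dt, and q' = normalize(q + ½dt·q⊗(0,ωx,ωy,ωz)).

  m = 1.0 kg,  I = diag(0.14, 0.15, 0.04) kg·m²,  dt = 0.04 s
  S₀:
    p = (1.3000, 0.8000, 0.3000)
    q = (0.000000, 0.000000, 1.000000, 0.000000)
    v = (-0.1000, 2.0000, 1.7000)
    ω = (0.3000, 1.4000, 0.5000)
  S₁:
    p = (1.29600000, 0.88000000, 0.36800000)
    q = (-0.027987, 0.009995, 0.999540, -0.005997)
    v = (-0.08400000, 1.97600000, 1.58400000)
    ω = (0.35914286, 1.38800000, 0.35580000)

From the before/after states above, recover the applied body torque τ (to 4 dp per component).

τ = (0.1300, -0.0300, -0.1400)

Δω = ω₁−ω₀ = (0.05914286, -0.01200000, -0.14420000)
gyro term ω₀×Iω₀ = (-0.0770, 0.0150, 0.0042)
applied torque τ = (0.1300, -0.0300, -0.1400)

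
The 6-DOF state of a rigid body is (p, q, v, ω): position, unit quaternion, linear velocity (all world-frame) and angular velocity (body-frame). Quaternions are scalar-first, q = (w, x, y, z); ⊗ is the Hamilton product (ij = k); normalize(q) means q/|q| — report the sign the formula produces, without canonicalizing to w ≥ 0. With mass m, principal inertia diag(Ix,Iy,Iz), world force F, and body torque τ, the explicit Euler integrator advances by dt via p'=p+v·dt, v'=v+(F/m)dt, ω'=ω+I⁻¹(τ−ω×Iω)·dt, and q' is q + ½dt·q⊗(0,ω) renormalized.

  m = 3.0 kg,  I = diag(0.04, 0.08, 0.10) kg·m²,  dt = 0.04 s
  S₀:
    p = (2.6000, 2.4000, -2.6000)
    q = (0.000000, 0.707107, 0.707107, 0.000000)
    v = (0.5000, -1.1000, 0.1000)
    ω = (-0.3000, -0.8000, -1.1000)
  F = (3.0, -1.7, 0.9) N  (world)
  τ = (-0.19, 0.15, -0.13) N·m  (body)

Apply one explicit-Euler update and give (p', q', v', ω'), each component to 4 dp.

angular accel α = (-5.1900, 2.1225, -1.3960)
new body rate ω' = (-0.5076, -0.7151, -1.1558)
2q̇ = q⊗(0,ω) = (0.7778177, -0.7778177, 0.7778177, -0.3535535)
q' = normalize(q + ½dt·q⊗(0,ω)) = (0.0156, 0.6913, 0.7224, -0.0071)
p + v·dt = (2.6200, 2.3560, -2.5960)
v + (F/m)dt = (0.5400, -1.1227, 0.1120)

p' = (2.6200, 2.3560, -2.5960)
q' = (0.0156, 0.6913, 0.7224, -0.0071)
v' = (0.5400, -1.1227, 0.1120)
ω' = (-0.5076, -0.7151, -1.1558)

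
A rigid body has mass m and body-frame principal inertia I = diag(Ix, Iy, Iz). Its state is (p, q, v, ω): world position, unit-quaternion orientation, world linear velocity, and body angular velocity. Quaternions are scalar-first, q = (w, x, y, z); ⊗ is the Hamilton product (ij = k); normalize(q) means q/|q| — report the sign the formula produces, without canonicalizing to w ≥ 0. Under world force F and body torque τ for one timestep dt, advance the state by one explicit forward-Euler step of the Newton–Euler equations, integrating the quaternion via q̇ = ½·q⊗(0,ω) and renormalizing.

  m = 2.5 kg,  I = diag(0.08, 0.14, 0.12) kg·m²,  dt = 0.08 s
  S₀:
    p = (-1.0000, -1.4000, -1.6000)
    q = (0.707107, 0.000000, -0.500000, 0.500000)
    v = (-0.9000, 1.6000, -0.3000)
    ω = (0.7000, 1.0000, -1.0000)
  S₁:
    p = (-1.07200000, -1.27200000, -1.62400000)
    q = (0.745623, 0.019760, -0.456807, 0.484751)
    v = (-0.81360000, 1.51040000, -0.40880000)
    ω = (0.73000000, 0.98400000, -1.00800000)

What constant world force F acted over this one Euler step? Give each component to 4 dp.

F = (2.7000, -2.8000, -3.4000)

velocity change Δv = (0.08640000, -0.08960000, -0.10880000)
m·(v₁−v₀)/dt = (2.7000, -2.8000, -3.4000)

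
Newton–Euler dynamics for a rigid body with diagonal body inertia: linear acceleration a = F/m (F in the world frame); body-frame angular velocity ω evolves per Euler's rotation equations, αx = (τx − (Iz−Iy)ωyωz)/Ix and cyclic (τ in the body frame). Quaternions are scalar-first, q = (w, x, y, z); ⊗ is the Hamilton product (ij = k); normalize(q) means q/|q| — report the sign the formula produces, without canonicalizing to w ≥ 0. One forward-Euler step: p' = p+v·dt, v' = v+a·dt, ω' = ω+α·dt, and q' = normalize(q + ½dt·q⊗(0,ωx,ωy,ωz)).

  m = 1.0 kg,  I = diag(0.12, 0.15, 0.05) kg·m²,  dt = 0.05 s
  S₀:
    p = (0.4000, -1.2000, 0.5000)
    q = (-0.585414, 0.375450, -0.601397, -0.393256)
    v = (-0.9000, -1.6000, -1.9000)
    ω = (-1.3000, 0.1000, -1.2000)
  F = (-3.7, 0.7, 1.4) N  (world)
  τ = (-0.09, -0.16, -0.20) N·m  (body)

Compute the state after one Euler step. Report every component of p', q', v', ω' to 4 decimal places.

ω×(Iω) gyroscopic = (0.0120, 0.1092, -0.0039)
(τ − ω×Iω)/I = (-0.8500, -1.7947, -3.9220)
ω' = ω + α·dt = (-1.3425, 0.0103, -1.3961)
Hamilton product q⊗(0,ω) = (0.0763175, 1.5220402, 0.9032314, -0.0417743)
updated quaternion q' = (-0.5829, 0.4131, -0.5782, -0.3939)
a = (-3.7000, 0.7000, 1.4000)
p + v·dt = (0.3550, -1.2800, 0.4050)
v' = v + a·dt = (-1.0850, -1.5650, -1.8300)

p' = (0.3550, -1.2800, 0.4050)
q' = (-0.5829, 0.4131, -0.5782, -0.3939)
v' = (-1.0850, -1.5650, -1.8300)
ω' = (-1.3425, 0.0103, -1.3961)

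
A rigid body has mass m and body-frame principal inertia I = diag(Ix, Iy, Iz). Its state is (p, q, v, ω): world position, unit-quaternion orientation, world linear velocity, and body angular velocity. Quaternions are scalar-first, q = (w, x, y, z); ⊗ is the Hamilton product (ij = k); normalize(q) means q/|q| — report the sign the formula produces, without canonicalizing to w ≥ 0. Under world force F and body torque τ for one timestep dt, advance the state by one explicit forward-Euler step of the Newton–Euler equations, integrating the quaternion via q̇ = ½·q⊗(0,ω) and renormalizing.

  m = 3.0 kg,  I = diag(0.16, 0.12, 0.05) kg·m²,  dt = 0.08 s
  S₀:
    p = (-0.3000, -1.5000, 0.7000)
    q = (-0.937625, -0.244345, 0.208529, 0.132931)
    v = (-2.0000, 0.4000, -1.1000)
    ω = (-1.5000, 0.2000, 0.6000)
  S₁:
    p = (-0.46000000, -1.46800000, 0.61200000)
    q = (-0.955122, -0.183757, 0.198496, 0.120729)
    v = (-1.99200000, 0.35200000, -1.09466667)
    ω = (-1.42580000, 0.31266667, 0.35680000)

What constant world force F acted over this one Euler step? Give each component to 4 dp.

F = (0.3000, -1.8000, 0.2000)

Δv = v₁−v₀ = (0.00800000, -0.04800000, 0.00533333)
applied force F = (0.3000, -1.8000, 0.2000)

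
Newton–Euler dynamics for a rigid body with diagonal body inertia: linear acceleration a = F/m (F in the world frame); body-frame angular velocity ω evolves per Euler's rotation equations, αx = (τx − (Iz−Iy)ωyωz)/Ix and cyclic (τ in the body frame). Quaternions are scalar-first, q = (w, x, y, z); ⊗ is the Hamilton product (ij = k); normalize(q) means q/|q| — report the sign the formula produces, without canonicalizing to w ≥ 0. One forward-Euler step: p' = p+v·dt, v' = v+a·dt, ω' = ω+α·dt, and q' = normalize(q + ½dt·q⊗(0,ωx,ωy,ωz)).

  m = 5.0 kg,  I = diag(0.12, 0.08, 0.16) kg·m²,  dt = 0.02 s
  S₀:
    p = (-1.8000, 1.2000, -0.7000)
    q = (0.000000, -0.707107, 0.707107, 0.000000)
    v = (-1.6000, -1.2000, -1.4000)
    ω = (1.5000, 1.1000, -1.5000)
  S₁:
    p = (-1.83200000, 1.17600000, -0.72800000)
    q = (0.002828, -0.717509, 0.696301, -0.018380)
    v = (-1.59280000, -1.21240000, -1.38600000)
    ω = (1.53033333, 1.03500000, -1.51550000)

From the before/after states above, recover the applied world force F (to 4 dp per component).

velocity change Δv = (0.00720000, -0.01240000, 0.01400000)
m·(v₁−v₀)/dt = (1.8000, -3.1000, 3.5000)

F = (1.8000, -3.1000, 3.5000)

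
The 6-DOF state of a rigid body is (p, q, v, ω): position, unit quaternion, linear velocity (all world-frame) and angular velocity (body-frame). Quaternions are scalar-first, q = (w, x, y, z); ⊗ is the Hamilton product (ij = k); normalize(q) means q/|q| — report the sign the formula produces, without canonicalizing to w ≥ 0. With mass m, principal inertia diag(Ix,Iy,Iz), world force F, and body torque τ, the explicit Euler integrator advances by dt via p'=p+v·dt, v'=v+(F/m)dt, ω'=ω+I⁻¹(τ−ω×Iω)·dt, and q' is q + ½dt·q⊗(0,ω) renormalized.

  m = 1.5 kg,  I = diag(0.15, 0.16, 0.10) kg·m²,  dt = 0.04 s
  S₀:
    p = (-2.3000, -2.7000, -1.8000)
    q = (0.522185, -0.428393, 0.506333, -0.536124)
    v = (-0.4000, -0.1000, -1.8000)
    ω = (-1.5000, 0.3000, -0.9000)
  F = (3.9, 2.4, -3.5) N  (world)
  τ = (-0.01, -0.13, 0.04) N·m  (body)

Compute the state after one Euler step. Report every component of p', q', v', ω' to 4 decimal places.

p' = (-2.3160, -2.7040, -1.8720)
q' = (0.4963, -0.4497, 0.5175, -0.5326)
v' = (-0.2960, -0.0360, -1.8933)
ω' = (-1.5070, 0.2506, -0.8822)

a = F/m = (2.6000, 1.6000, -2.3333)
new position p' = (-2.3160, -2.7040, -1.8720)
v' = v + a·dt = (-0.2960, -0.0360, -1.8933)
α = I⁻¹(τ − ω×Iω) = (-0.1747, -1.2344, 0.4450)
ω' = ω + α·dt = (-1.5070, 0.2506, -0.8822)
q⊗(0,ω) = (-1.2770010, -1.0781400, 0.5752878, 0.1610151)
updated quaternion q' = (0.4963, -0.4497, 0.5175, -0.5326)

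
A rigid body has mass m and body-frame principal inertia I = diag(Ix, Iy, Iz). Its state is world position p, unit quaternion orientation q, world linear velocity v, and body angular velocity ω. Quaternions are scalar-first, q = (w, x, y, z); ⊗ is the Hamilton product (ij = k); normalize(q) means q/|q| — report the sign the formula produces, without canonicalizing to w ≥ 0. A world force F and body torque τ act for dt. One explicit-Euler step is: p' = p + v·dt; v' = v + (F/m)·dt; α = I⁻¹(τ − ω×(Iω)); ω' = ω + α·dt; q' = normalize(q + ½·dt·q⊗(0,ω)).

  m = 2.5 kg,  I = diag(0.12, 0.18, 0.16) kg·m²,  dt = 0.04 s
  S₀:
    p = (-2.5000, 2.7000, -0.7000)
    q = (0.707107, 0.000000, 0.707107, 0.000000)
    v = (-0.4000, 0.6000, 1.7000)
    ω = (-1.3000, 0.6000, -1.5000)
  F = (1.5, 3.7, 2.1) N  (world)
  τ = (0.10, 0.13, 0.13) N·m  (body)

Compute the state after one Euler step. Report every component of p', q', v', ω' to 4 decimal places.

angular accel α = (0.6833, 1.1556, 1.1050)
new body rate ω' = (-1.2727, 0.6462, -1.4558)
q⊗(0,ω) = (-0.4242642, -1.9798996, 0.4242642, -0.1414214)
q + ½dt·q⊗(0,ω), renormalized = (0.6980, -0.0396, 0.7150, -0.0028)
new position p' = (-2.5160, 2.7240, -0.6320)
new velocity v' = (-0.3760, 0.6592, 1.7336)

p' = (-2.5160, 2.7240, -0.6320)
q' = (0.6980, -0.0396, 0.7150, -0.0028)
v' = (-0.3760, 0.6592, 1.7336)
ω' = (-1.2727, 0.6462, -1.4558)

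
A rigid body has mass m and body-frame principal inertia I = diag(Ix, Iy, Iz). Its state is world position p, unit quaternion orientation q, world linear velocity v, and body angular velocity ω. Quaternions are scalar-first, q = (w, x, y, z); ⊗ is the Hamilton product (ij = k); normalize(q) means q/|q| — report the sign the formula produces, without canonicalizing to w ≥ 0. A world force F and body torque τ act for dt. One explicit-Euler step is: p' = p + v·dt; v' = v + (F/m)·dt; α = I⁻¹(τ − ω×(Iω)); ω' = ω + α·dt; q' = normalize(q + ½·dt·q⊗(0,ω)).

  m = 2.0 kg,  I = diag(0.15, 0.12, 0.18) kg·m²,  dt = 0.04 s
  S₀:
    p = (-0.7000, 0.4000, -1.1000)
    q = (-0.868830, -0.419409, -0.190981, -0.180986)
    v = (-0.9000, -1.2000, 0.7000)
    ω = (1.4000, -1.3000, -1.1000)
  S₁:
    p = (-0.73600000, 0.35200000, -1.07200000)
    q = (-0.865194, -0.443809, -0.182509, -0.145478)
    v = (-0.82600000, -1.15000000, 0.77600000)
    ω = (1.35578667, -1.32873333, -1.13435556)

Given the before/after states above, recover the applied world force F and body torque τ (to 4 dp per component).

F = (3.7000, 2.5000, 3.8000)
τ = (-0.0800, -0.0400, -0.1000)

Δω = ω₁−ω₀ = (-0.04421333, -0.02873333, -0.03435556)
gyro term ω₀×Iω₀ = (0.0858, 0.0462, 0.0546)
I·α + gyro = (-0.0800, -0.0400, -0.1000)
velocity change Δv = (0.07400000, 0.05000000, 0.07600000)
F = m·Δv/dt = (3.7000, 2.5000, 3.8000)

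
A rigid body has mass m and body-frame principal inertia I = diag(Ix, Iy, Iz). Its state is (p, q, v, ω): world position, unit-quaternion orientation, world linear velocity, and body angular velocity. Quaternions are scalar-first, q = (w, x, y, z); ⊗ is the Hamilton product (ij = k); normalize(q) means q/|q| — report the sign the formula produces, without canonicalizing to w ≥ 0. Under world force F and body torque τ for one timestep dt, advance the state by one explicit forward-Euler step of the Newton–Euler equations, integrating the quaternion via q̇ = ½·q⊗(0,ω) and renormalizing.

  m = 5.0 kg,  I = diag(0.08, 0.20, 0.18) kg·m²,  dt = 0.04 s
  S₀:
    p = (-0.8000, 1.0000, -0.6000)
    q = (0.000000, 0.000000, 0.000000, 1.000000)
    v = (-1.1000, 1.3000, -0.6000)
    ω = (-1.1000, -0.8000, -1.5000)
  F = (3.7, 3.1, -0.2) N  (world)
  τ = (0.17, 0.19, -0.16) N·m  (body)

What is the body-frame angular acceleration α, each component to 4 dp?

ω×(Iω) gyroscopic = (-0.0240, -0.1650, 0.1056)
angular accel α = (2.4250, 1.7750, -1.4756)

α = (2.4250, 1.7750, -1.4756)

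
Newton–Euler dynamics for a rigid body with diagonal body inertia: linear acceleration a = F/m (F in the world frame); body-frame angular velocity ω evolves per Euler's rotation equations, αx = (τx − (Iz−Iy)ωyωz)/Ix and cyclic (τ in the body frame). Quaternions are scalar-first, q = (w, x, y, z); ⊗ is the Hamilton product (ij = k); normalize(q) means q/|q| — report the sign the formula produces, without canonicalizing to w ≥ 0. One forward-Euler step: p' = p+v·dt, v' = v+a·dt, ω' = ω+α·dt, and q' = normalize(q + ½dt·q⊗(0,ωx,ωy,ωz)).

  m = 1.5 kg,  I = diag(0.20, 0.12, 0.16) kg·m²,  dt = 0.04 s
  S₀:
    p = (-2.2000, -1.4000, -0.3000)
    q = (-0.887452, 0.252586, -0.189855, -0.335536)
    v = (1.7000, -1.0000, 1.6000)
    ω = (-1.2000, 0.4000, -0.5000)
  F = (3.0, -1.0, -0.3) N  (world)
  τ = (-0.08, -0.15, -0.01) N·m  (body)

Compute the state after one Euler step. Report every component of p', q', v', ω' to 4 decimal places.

p' = (-2.1320, -1.4400, -0.2360)
q' = (-0.8829, 0.2784, -0.1863, -0.3291)
v' = (1.7800, -1.0267, 1.5920)
ω' = (-1.2144, 0.3420, -0.5121)

ω×(Iω) gyroscopic = (-0.0080, 0.0240, 0.0384)
(τ − ω×Iω)/I = (-0.3600, -1.4500, -0.3025)
ω' = ω + α·dt = (-1.2144, 0.3420, -0.5121)
q⊗(0,ω) = (0.2112772, 1.2940843, 0.1739554, 0.3169344)
q + ½dt·q⊗(0,ω), renormalized = (-0.8829, 0.2784, -0.1863, -0.3291)
a = (2.0000, -0.6667, -0.2000)
new position p' = (-2.1320, -1.4400, -0.2360)
new velocity v' = (1.7800, -1.0267, 1.5920)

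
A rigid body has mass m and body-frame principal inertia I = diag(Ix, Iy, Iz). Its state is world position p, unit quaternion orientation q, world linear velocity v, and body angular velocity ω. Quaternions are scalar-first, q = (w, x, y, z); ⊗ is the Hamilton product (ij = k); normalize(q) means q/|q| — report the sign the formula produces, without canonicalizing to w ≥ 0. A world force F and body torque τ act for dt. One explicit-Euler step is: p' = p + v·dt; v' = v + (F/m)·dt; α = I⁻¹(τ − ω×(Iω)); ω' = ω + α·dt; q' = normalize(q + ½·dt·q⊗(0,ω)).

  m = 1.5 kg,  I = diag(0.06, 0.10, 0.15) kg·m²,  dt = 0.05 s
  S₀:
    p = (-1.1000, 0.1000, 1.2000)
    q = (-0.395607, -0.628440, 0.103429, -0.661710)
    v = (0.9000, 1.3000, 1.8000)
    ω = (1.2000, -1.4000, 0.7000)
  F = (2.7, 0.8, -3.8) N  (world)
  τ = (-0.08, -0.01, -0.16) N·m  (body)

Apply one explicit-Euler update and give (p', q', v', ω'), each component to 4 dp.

p' = (-1.0550, 0.1650, 1.2900)
q' = (-0.3611, -0.6609, 0.1083, -0.6490)
v' = (0.9900, 1.3267, 1.6733)
ω' = (1.1742, -1.3672, 0.6691)

ω×(Iω) gyroscopic = (-0.0490, -0.0756, -0.0672)
angular accel α = (-0.5167, 0.6560, -0.6187)
new body rate ω' = (1.1742, -1.3672, 0.6691)
q⊗(0,ω) = (1.3621256, -1.3287221, 0.1997058, 0.4787763)
updated quaternion q' = (-0.3611, -0.6609, 0.1083, -0.6490)
p' = p + v·dt = (-1.0550, 0.1650, 1.2900)
new velocity v' = (0.9900, 1.3267, 1.6733)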